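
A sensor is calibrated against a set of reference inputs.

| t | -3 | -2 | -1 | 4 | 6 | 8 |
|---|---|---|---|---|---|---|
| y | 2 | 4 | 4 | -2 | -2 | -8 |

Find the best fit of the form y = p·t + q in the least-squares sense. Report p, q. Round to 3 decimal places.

p = -0.925, q = 1.516

Normal-equation sums: Σt·t = 130, Σt = 12, Σ1 = 6.
Moment sums: Σt·y = -102, Σy = -2.
AᵀA·[p, q]ᵀ = Aᵀy becomes [[130, 12]; [12, 6]]·[p, q]ᵀ = [-102, -2]ᵀ.
Determinant 130·6 − 12² = 636.
p = ((-102)·6 − 12·(-2))/636 = -49/53; q = (130·(-2) − 12·(-102))/636 = 241/159.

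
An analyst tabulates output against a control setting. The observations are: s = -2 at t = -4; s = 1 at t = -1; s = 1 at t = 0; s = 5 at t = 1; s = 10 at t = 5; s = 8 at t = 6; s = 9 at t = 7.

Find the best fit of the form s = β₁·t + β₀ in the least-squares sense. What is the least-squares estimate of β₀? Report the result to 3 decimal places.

The normal equations are: 128·β₁ + 14·β₀ = 173;  14·β₁ + 7·β₀ = 32.
Determinant 128·7 − 14² = 700.
β₁ = (173·7 − 14·32)/700 = 109/100; β₀ = (128·32 − 14·173)/700 = 837/350.

β₀ = 2.391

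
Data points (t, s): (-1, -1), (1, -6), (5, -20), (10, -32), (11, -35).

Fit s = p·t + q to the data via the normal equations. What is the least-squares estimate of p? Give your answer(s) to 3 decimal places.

The normal equations are: 248·p + 26·q = -810;  26·p + 5·q = -94.
(Σt·t = 248, Σt = 26, Σ1 = 5, Σt·s = -810, Σs = -94.)
Determinant 248·5 − 26² = 564.
p = ((-810)·5 − 26·(-94))/564 = -803/282; q = (248·(-94) − 26·(-810))/564 = -563/141.

p = -2.848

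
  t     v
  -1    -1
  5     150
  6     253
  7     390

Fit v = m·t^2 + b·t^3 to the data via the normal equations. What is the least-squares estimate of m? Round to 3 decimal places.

AᵀA·[m, b]ᵀ = Aᵀv reads: 4323·m + 27707·b = 31967;  27707·m + 179931·b = 207169.
Eliminating b: 179931·(row 1) − 27707·(row 2) gives 10163864·m = 179931·31967 − 27707·207169 = 11822794, so m = 5911397/5081932.
Then b = (207169 − 27707·(5911397/5081932))/179931 = 4940959/5081932.

m = 1.163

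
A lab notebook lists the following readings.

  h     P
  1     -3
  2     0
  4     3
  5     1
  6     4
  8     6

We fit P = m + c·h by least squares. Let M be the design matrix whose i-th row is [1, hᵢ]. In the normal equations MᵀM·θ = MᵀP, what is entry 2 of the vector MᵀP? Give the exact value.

86

Entry 2 ↔ basis h, so (MᵀP)_{2} = Σᵢ (h)·Pᵢ = (1)·(-3) + (2)·(0) + (4)·(3) + (5)·(1) + (6)·(4) + (8)·(6) = 86.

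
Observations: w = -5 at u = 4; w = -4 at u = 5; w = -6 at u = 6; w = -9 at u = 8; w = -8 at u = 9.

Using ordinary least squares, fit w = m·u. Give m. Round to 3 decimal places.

Setting ∂/∂m … = 0 gives: 222·m = -220.
(Σu·u = 222, Σu·w = -220.)
m = (-220)/222 = -0.990991.

m = -0.991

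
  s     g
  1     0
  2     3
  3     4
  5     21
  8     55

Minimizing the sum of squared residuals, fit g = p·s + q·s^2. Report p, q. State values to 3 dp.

p = -0.955, q = 0.983

Forming XᵀX = [[103, 673]; [673, 4819]] and Xᵀg = [563, 4093]ᵀ gives XᵀX·[p, q]ᵀ = Xᵀg.
Δ = 103·4819 − 673² = 43428.
p = (563·4819 − 673·4093)/43428 = -943/987; q = (103·4093 − 673·563)/43428 = 970/987.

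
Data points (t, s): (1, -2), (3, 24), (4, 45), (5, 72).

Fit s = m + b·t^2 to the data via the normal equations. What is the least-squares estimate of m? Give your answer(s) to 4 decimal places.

m = -4.4580

Normal-equation sums: Σ1 = 4, Σt^2 = 51, Σt^2·t^2 = 963.
Right-hand side: Σs = 139, Σt^2·s = 2734.
Normal equations: [[4, 51]; [51, 963]]·[m, b]ᵀ = [139, 2734]ᵀ.
Eliminating b: 963·(row 1) − 51·(row 2) gives 1251·m = 963·139 − 51·2734 = -5577, so m = -1859/417.
Then b = (2734 − 51·(-1859/417))/963 = 3847/1251.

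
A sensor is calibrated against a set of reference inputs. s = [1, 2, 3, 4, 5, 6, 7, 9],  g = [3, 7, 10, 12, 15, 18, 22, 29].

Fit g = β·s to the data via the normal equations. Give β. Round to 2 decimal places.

Normal-equation sums: Σs·s = 221.
For Mᵀg: Σs·g = 693.
MᵀM·[β]ᵀ = Mᵀg becomes [[221]]·[β]ᵀ = [693]ᵀ.
β = 693/221 = 3.13575.

β = 3.14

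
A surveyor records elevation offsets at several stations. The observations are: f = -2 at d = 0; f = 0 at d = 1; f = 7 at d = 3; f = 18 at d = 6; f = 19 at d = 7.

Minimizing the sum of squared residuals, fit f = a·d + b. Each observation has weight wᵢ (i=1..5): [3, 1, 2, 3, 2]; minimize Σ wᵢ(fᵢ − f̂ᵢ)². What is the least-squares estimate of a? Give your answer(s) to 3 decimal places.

a = 3.199

Forming MᵀWM = [[225, 39]; [39, 11]] and MᵀWf = [632, 100]ᵀ gives MᵀWM·[a, b]ᵀ = MᵀWf.
Eliminating b: 11·(row 1) − 39·(row 2) gives 954·a = 11·632 − 39·100 = 3052, so a = 1526/477.
Then b = (100 − 39·(1526/477))/11 = -358/159.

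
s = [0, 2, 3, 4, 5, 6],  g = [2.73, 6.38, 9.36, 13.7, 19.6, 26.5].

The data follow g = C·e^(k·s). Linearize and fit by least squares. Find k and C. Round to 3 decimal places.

Linearized form: ln g = k·s + ln C. From the 6 transformed points,
Sums: Σs = 20.0000, Σ(s)² = 90.0000, Σln g = 13.9640, Σs·ln g = 55.4258.
Normal system: [[90.0000, 20.0000]; [20.0000, 6]]·[k, ln C]ᵀ = [55.4258, 13.9640]ᵀ.
Δ = 90.0000·6 − (20.0000)² = 140.0000; k = (55.4258·6 − 20.0000·13.9640)/140.0000 = 0.38054, ln C = (90.0000·13.9640 − 20.0000·55.4258)/140.0000 = 1.05888, so C = exp(1.05888) = 2.88314.

k = 0.381, C = 2.883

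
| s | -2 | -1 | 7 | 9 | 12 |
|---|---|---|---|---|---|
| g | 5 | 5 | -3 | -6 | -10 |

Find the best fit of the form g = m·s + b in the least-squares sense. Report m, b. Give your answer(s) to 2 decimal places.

Setting ∂/∂m … = 0 gives: 279·m + 25·b = -210;  25·m + 5·b = -9.
(Σs·s = 279, Σs = 25, Σ1 = 5, Σs·g = -210, Σg = -9.)
Δ = 279·5 − 25² = 770.
m = ((-210)·5 − 25·(-9))/770 = -15/14; b = (279·(-9) − 25·(-210))/770 = 249/70.

m = -1.07, b = 3.56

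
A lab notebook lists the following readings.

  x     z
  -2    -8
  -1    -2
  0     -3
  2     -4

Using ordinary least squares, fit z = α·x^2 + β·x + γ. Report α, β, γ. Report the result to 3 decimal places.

The normal system AᵀA·[α, β, γ]ᵀ = Aᵀz is [[33, -1, 9]; [-1, 9, -1]; [9, -1, 4]]·[α, β, γ]ᵀ = [-50, 10, -17]ᵀ.
Inverting the 3×3 Gram matrix, [α, β, γ]ᵀ = [-1, 4/5, -9/5]ᵀ.

α = -1.000, β = 0.800, γ = -1.800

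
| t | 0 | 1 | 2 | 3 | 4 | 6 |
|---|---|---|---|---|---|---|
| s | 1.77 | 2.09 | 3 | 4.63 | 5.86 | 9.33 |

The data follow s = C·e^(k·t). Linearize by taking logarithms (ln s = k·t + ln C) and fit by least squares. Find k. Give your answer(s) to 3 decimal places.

k = 0.293

Let Y = ln s. Fitting Y = k·t + ln C by least squares:
XᵀX = [[66.0000, 16.0000]; [16.0000, 6]], rhs = [28.0041, 7.9407]ᵀ  (here Σt = 16.0000, Σ(t)² = 66.0000, Σln s = 7.9407, Σt·ln s = 28.0041).
Slope k = (n·Σt·ln s − Σt·Σln s)/(n·Σ(t)² − (Σt)²) = (6·28.0041 − 16.0000·7.9407)/140.0000 = 0.29267; ln C = (Σln s − k·Σt)/n = 0.54301.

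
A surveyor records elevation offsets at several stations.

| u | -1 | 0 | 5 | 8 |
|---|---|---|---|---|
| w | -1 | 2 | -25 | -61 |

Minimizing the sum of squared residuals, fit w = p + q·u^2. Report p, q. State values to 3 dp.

Setting ∂/∂p … = 0 gives: 4·p + 90·q = -85;  90·p + 4722·q = -4530.
(Σ1 = 4, Σu^2 = 90, Σu^2·u^2 = 4722, Σw = -85, Σu^2·w = -4530.)
Determinant 4·4722 − 90² = 10788.
p = ((-85)·4722 − 90·(-4530))/10788 = 1055/1798; q = (4·(-4530) − 90·(-85))/10788 = -1745/1798.

p = 0.587, q = -0.971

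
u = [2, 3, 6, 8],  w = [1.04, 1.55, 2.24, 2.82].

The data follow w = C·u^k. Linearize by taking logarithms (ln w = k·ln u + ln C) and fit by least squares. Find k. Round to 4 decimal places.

k = 0.6841

Linearized form: ln w = k·ln u + ln C. From the 4 transformed points,
AᵀA = [[9.2219, 5.6630]; [5.6630, 4]], rhs = [4.1095, 2.3207]ᵀ  (here Σln u = 5.6630, Σ(ln u)² = 9.2219, Σln w = 2.3207, Σln u·ln w = 4.1095).
Solving (det = 4.8184): k = 0.68405, ln C = -0.38827.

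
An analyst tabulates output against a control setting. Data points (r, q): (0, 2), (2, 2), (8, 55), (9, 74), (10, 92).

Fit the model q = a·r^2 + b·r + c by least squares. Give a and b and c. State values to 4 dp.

a = 1.1521, b = -2.5026, c = 2.1405

Forming XᵀX = [[20673, 2249, 249]; [2249, 249, 29]; [249, 29, 5]] and Xᵀq = [18722, 2030, 225]ᵀ gives XᵀX·[a, b, c]ᵀ = Xᵀq.
Solving the 3×3 system (Gaussian elimination) gives a = 29867/25924, b = -64877/25924, c = 27745/12962.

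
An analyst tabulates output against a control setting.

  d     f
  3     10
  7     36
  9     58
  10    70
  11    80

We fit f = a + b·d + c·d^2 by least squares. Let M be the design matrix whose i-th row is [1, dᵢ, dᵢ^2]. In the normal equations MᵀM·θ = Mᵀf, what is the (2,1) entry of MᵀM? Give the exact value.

Row 2 ↔ basis d, column 1 ↔ basis 1, so (MᵀM)_{2,1} = Σᵢ d = (3)·(1) + (7)·(1) + (9)·(1) + (10)·(1) + (11)·(1) = 40.

40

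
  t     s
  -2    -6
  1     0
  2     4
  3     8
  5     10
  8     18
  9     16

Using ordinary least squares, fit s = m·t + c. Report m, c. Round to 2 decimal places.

The normal equations are: 188·m + 26·c = 382;  26·m + 7·c = 50.
(Σt·t = 188, Σt = 26, Σ1 = 7, Σt·s = 382, Σs = 50.)
Determinant 188·7 − 26² = 640.
m = (382·7 − 26·50)/640 = 687/320; c = (188·50 − 26·382)/640 = -133/160.

m = 2.15, c = -0.83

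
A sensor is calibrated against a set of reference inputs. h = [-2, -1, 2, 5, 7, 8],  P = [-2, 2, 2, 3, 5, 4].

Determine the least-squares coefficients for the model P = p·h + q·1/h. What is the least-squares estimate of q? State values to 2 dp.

q = -1.34

AᵀA·[p, q]ᵀ = AᵀP reads: 147·p + 6·q = 88;  6·p + (123561/78400)·q = 127/70.
(Σh·h = 147, Σh·1/h = 6, Σ1/h·1/h = 123561/78400, Σh·P = 88, Σ1/h·P = 127/70.)
Determinant 147·(123561/78400) − 6² = 313083/1600.
p = (88·(123561/78400) − 6·(127/70))/(313083/1600) = 3339976/5113689; q = (147·(127/70) − 6·88)/(313083/1600) = -139360/104361.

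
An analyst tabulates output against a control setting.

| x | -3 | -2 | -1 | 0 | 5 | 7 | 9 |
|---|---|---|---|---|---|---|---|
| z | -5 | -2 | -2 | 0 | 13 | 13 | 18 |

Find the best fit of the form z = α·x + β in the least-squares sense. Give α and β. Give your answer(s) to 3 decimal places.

α = 1.929, β = 0.866

Forming MᵀM = [[169, 15]; [15, 7]] and Mᵀz = [339, 35]ᵀ gives MᵀM·[α, β]ᵀ = Mᵀz.
Determinant 169·7 − 15² = 958.
α = (339·7 − 15·35)/958 = 924/479; β = (169·35 − 15·339)/958 = 415/479.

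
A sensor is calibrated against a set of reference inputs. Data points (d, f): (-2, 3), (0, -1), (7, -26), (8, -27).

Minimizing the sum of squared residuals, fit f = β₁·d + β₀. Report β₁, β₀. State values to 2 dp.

The normal equations are: 117·β₁ + 13·β₀ = -404;  13·β₁ + 4·β₀ = -51.
Eliminating β₀: 4·(row 1) − 13·(row 2) gives 299·β₁ = 4·(-404) − 13·(-51) = -953, so β₁ = -953/299.
Then β₀ = ((-51) − 13·(-953/299))/4 = -55/23.

β₁ = -3.19, β₀ = -2.39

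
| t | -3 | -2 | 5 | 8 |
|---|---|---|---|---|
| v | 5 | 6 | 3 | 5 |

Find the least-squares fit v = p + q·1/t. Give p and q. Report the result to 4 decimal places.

p = 4.3793, q = -2.9167

Setting ∂/∂p … = 0 gives: 4·p + (-61/120)·q = 19;  (-61/120)·p + (6001/14400)·q = -413/120.
(Σ1 = 4, Σ1/t = -61/120, Σ1/t·1/t = 6001/14400, Σv = 19, Σ1/t·v = -413/120.)
Determinant 4·(6001/14400) − (-61/120)² = 6761/4800.
p = (19·(6001/14400) − (-61/120)·(-413/120))/(6761/4800) = 88826/20283; q = (4·(-413/120) − (-61/120)·19)/(6761/4800) = -19720/6761.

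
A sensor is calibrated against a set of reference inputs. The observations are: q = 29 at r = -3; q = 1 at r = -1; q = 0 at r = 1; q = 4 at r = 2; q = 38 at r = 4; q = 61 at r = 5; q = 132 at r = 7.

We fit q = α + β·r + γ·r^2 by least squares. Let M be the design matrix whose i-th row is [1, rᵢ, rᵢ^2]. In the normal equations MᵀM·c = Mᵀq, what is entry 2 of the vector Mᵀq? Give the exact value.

Entry 2 ↔ basis r, so (Mᵀq)_{2} = Σᵢ (r)·qᵢ = (-3)·(29) + (-1)·(1) + (1)·(0) + (2)·(4) + (4)·(38) + (5)·(61) + (7)·(132) = 1301.

1301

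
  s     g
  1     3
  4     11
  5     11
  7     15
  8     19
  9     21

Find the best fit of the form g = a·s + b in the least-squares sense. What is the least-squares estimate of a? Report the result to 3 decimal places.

a = 2.185

With design matrix X, XᵀX = [[236, 34]; [34, 6]] and Xᵀg = [548, 80]ᵀ.
Determinant 236·6 − 34² = 260.
a = (548·6 − 34·80)/260 = 142/65; b = (236·80 − 34·548)/260 = 62/65.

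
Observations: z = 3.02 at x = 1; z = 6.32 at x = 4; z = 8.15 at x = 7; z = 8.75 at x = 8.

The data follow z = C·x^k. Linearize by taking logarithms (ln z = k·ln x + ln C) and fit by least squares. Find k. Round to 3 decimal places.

With ln zᵢ as the transformed response and ln xᵢ as the regressor:
Σln x = 5.4116, Σ(ln x)² = 10.0325, Σln z = 7.2160, Σln x·ln z = 11.1489.
Equations: 10.0325·k + 5.4116·ln C = 11.1489;  5.4116·k + 4·ln C = 7.2160.
Δ = 10.0325·4 − (5.4116)² = 10.8439; k = (11.1489·4 − 5.4116·7.2160)/10.8439 = 0.51134, ln C = (10.0325·7.2160 − 5.4116·11.1489)/10.8439 = 1.11221.

k = 0.511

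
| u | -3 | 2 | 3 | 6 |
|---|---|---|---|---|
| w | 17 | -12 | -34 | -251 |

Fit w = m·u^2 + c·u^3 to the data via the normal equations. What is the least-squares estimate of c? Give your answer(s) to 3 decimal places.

c = -0.991

From the data, Σu^2·u^2 = 1474, Σu^2·u^3 = 7808, Σu^3·u^3 = 48178.
And Σu^2·w = -9237, Σu^3·w = -55689.
Normal equations: [[1474, 7808]; [7808, 48178]]·[m, c]ᵀ = [-9237, -55689]ᵀ.
det = 1474·48178 − 7808² = 10049508.
m = ((-9237)·48178 − 7808·(-55689))/10049508 = -566693/558306; c = (1474·(-55689) − 7808·(-9237))/10049508 = -553505/558306.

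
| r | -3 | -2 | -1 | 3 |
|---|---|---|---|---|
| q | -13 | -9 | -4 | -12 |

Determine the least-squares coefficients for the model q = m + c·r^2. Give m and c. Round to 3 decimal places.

Normal-equation sums: Σ1 = 4, Σr^2 = 23, Σr^2·r^2 = 179.
Moment sums: Σq = -38, Σr^2·q = -265.
AᵀA·[m, c]ᵀ = Aᵀq becomes [[4, 23]; [23, 179]]·[m, c]ᵀ = [-38, -265]ᵀ.
Determinant 4·179 − 23² = 187.
m = ((-38)·179 − 23·(-265))/187 = -707/187; c = (4·(-265) − 23·(-38))/187 = -186/187.

m = -3.781, c = -0.995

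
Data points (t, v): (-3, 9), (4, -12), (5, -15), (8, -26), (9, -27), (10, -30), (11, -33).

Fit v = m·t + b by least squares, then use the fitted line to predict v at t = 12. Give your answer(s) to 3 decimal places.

Setting ∂/∂m … = 0 gives: 416·m + 44·b = -1264;  44·m + 7·b = -134.
Δ = 416·7 − 44² = 976.
m = ((-1264)·7 − 44·(-134))/976 = -369/122; b = (416·(-134) − 44·(-1264))/976 = -8/61.
At t = 12: v̂ = (-369/122)·(12) + (-8/61)·(1) = -2222/61.

v̂ = -36.426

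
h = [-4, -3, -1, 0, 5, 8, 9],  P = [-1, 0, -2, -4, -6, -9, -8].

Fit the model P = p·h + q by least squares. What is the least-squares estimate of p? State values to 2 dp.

p = -0.64

Setting ∂/∂p … = 0 gives: 196·p + 14·q = -168;  14·p + 7·q = -30.
(Σh·h = 196, Σh = 14, Σ1 = 7, Σh·P = -168, ΣP = -30.)
Eliminating q: 7·(row 1) − 14·(row 2) gives 1176·p = 7·(-168) − 14·(-30) = -756, so p = -9/14.
Then q = ((-30) − 14·(-9/14))/7 = -3.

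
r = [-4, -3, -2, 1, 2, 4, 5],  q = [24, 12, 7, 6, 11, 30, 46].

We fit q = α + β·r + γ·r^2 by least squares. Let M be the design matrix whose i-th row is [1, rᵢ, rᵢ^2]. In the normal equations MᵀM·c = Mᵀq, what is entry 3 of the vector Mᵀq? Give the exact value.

2200

Entry 3 ↔ basis r^2, so (Mᵀq)_{3} = Σᵢ (r^2)·qᵢ = (16)·(24) + (9)·(12) + (4)·(7) + (1)·(6) + (4)·(11) + (16)·(30) + (25)·(46) = 2200.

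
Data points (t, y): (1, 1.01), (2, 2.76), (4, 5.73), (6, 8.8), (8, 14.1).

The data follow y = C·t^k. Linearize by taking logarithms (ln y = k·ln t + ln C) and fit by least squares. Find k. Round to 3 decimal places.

With ln yᵢ as the transformed response and ln tᵢ as the regressor:
Σln t = 5.9506, Σ(ln t)² = 9.9367, Σln y = 7.5918, Σln t·ln y = 12.5230.
Equations: 9.9367·k + 5.9506·ln C = 12.5230;  5.9506·k + 5·ln C = 7.5918.
Solving (det = 14.2736): k = 1.22174, ln C = 0.06433.

k = 1.222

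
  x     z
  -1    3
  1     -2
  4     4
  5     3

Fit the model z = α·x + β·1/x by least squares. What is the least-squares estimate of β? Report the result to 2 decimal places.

Normal-equation sums: Σx·x = 43, Σx·1/x = 4, Σ1/x·1/x = 841/400.
For Aᵀz: Σx·z = 26, Σ1/x·z = -17/5.
Determinant 43·(841/400) − 4² = 29763/400.
α = (26·(841/400) − 4·(-17/5))/(29763/400) = 3034/3307; β = (43·(-17/5) − 4·26)/(29763/400) = -11120/3307.

β = -3.36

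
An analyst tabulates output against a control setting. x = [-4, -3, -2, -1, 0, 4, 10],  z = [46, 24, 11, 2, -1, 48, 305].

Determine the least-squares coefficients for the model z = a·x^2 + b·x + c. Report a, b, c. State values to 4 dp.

Normal-equation sums: Σx^2·x^2 = 10610, Σx^2·x = 964, Σx^2 = 146, Σx·x = 146, Σx = 4, Σ1 = 7.
And Σx^2·z = 32266, Σx·z = 2962, Σz = 435.
Normal equations: [[10610, 964, 146]; [964, 146, 4]; [146, 4, 7]]·[a, b, c]ᵀ = [32266, 2962, 435]ᵀ.
Row-reducing yields a = 1651682/545601, b = 181091/545601, c = -215881/181867.

a = 3.0273, b = 0.3319, c = -1.1870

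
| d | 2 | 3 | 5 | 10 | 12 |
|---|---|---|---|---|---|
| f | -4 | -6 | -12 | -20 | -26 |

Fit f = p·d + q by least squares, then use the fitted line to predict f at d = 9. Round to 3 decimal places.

f̂ = -19.083

The normal equations are: 282·p + 32·q = -598;  32·p + 5·q = -68.
Determinant 282·5 − 32² = 386.
p = ((-598)·5 − 32·(-68))/386 = -407/193; q = (282·(-68) − 32·(-598))/386 = -20/193.
At d = 9: f̂ = (-407/193)·(9) + (-20/193)·(1) = -3683/193.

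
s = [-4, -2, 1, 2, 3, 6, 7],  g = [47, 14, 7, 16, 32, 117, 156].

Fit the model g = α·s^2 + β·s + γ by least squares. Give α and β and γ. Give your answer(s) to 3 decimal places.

Sums needed: Σs^2·s^2 = 4067, Σs^2·s = 523, Σs^2 = 119, Σs·s = 119, Σs = 13, Σ1 = 7.
Moment sums: Σs^2·g = 13023, Σs·g = 1713, Σg = 389.
Inverting the 3×3 Gram matrix, [α, β, γ]ᵀ = [180181/59899, 7409/8557, 169279/59899]ᵀ.

α = 3.008, β = 0.866, γ = 2.826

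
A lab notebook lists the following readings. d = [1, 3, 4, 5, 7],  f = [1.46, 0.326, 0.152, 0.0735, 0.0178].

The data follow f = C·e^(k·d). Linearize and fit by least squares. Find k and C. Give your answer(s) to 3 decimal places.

k = -0.736, C = 2.971

With ln fᵢ as the transformed response and dᵢ as the regressor:
Σd = 20.0000, Σ(d)² = 100.0000, Σln f = -9.2653, Σd·ln f = -51.7719.
Normal system: [[100.0000, 20.0000]; [20.0000, 5]]·[k, ln C]ᵀ = [-51.7719, -9.2653]ᵀ.
Slope k = (n·Σd·ln f − Σd·Σln f)/(n·Σ(d)² − (Σd)²) = (5·-51.7719 − 20.0000·-9.2653)/100.0000 = -0.73553; ln C = (Σln f − k·Σd)/n = 1.08905, so C = exp(1.08905) = 2.97146.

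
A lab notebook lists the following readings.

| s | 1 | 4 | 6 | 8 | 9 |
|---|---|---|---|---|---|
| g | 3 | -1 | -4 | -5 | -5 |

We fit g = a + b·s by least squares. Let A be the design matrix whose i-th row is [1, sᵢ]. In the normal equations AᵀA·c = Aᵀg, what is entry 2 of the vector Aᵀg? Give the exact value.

Entry 2 ↔ basis s, so (Aᵀg)_{2} = Σᵢ (s)·gᵢ = (1)·(3) + (4)·(-1) + (6)·(-4) + (8)·(-5) + (9)·(-5) = -110.

-110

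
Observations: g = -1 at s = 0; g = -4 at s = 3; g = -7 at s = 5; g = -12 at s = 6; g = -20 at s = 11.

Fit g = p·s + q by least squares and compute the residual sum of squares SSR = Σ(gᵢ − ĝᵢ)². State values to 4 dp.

With design matrix A, AᵀA = [[191, 25]; [25, 5]] and Aᵀg = [-339, -44]ᵀ.
det = 191·5 − 25² = 330.
p = ((-339)·5 − 25·(-44))/330 = -119/66; q = (191·(-44) − 25·(-339))/330 = 71/330.
Residuals: -401/330, 197/165, 9/5, -461/330, -21/55; SSR = 2719/330.

SSR = 8.2394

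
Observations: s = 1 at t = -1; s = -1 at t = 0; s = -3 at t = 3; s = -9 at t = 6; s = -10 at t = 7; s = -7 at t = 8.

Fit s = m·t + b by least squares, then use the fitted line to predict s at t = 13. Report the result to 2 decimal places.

ŝ = -15.04

AᵀA·[m, b]ᵀ = Aᵀs reads: 159·m + 23·b = -190;  23·m + 6·b = -29.
Determinant 159·6 − 23² = 425.
m = ((-190)·6 − 23·(-29))/425 = -473/425; b = (159·(-29) − 23·(-190))/425 = -241/425.
At t = 13: ŝ = (-473/425)·(13) + (-241/425)·(1) = -1278/85.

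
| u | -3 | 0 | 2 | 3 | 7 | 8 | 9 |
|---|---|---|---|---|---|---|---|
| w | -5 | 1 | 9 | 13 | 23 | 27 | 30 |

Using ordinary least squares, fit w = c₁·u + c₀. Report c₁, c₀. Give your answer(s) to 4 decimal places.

c₁ = 2.9725, c₀ = 2.9593

Normal-equation sums: Σu·u = 216, Σu = 26, Σ1 = 7.
Right-hand side: Σu·w = 719, Σw = 98.
Eliminating c₀: 7·(row 1) − 26·(row 2) gives 836·c₁ = 7·719 − 26·98 = 2485, so c₁ = 2485/836.
Then c₀ = (98 − 26·(2485/836))/7 = 1237/418.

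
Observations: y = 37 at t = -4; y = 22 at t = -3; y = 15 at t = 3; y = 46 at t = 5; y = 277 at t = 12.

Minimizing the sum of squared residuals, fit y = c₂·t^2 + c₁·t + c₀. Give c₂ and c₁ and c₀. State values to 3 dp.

c₂ = 2.008, c₁ = -1.065, c₀ = 0.629

The normal equations are: 21779·c₂ + 1789·c₁ + 203·c₀ = 41963;  1789·c₂ + 203·c₁ + 13·c₀ = 3385;  203·c₂ + 13·c₁ + 5·c₀ = 397.
(Σt^2·t^2 = 21779, Σt^2·t = 1789, Σt^2 = 203, Σt·t = 203, Σt = 13, Σ1 = 5, Σt^2·y = 41963, Σt·y = 3385, Σy = 397.)
Row-reducing yields c₂ = 292831/145806, c₁ = -155237/145806, c₀ = 15279/24301.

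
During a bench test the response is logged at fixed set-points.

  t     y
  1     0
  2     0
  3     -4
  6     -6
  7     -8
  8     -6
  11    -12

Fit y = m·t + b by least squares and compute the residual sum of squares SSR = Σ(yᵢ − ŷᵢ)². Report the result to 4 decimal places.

Compute the Gram sums: Σt·t = 284, Σt = 38, Σ1 = 7.
And Σt·y = -284, Σy = -36.
So AᵀA·[m, b]ᵀ = Aᵀy: [[284, 38]; [38, 7]]·[m, b]ᵀ = [-284, -36]ᵀ.
Δ = 284·7 − 38² = 544.
m = ((-284)·7 − 38·(-36))/544 = -155/136; b = (284·(-36) − 38·(-284))/544 = 71/68.
Residuals: 13/136, 21/17, -13/8, -7/34, -145/136, 141/68, -69/136; SSR = 337/34.

SSR = 9.9118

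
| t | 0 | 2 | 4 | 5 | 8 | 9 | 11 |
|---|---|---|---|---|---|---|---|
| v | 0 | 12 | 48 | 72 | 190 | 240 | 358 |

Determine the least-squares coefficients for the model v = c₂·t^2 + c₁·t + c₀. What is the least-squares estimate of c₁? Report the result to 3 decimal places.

Forming MᵀM = [[26195, 2769, 311]; [2769, 311, 39]; [311, 39, 7]] and Mᵀv = [77534, 8194, 920]ᵀ gives MᵀM·[c₂, c₁, c₀]ᵀ = Mᵀv.
Row-reducing yields c₂ = 447857/150641, c₁ = -20255/150641, c₀ = 13734/150641.

c₁ = -0.134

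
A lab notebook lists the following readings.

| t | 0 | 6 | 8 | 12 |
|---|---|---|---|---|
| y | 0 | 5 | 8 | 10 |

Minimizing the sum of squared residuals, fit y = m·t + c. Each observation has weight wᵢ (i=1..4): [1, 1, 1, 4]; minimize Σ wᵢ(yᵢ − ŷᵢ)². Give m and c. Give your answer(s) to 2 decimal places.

With design matrix A, AᵀWA = [[676, 62]; [62, 7]] and AᵀWy = [574, 53]ᵀ.
Determinant 676·7 − 62² = 888.
m = (574·7 − 62·53)/888 = 61/74; c = (676·53 − 62·574)/888 = 10/37.

m = 0.82, c = 0.27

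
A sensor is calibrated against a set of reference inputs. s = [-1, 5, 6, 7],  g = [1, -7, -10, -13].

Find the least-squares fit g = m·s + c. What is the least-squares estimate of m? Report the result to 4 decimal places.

Compute the Gram sums: Σs·s = 111, Σs = 17, Σ1 = 4.
Right-hand side: Σs·g = -187, Σg = -29.
So XᵀX·[m, c]ᵀ = Xᵀg: [[111, 17]; [17, 4]]·[m, c]ᵀ = [-187, -29]ᵀ.
Determinant 111·4 − 17² = 155.
m = ((-187)·4 − 17·(-29))/155 = -51/31; c = (111·(-29) − 17·(-187))/155 = -8/31.

m = -1.6452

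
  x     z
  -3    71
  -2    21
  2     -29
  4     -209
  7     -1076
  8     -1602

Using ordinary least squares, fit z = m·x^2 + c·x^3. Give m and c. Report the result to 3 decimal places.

m = -1.014, c = -2.999

MᵀM·[m, c]ᵀ = Mᵀz reads: 6866·m + 50356·c = -157989;  50356·m + 384746·c = -1204985.
Δ = 6866·384746 − 50356² = 105939300.
m = ((-157989)·384746 − 50356·(-1204985))/105939300 = -53705567/52969650; c = (6866·(-1204985) − 50356·(-157989))/105939300 = -158866463/52969650.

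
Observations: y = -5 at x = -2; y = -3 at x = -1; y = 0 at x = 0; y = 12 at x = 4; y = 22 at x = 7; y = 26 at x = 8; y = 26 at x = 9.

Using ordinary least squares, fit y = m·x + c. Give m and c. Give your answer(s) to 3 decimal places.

The normal system AᵀA·[m, c]ᵀ = Aᵀy is [[215, 25]; [25, 7]]·[m, c]ᵀ = [657, 78]ᵀ.
Δ = 215·7 − 25² = 880.
m = (657·7 − 25·78)/880 = 2649/880; c = (215·78 − 25·657)/880 = 69/176.

m = 3.010, c = 0.392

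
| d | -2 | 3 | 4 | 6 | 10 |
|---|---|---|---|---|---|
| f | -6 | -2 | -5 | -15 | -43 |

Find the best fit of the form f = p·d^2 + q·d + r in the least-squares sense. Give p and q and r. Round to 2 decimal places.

p = -0.53, q = 1.14, r = -1.38

Setting ∂/∂p … = 0 gives: 11649·p + 1299·q + 165·r = -4962;  1299·p + 165·q + 21·r = -534;  165·p + 21·q + 5·r = -71.
Solving the 3×3 system (Gaussian elimination) gives p = -5393/10114, q = 11501/10114, r = -6977/5057.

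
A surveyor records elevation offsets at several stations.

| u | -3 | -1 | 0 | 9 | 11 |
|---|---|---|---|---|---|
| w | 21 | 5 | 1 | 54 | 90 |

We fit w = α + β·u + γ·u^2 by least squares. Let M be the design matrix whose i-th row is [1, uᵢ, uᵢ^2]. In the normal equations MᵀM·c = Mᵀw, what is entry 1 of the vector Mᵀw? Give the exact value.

171

Entry 1 ↔ basis 1, so (Mᵀw)_{1} = Σᵢ wᵢ = (1)·(21) + (1)·(5) + (1)·(1) + (1)·(54) + (1)·(90) = 171.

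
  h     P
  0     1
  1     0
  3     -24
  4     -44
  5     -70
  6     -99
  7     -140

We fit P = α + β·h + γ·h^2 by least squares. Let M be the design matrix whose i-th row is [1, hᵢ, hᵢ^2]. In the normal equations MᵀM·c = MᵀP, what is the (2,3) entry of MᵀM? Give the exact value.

776

Row 2 ↔ basis h, column 3 ↔ basis h^2, so (MᵀM)_{2,3} = Σᵢ (h)·(h^2) = (0)·(0) + (1)·(1) + (3)·(9) + (4)·(16) + (5)·(25) + (6)·(36) + (7)·(49) = 776.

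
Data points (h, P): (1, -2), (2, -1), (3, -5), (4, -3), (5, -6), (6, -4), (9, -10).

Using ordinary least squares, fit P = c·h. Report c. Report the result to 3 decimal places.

c = -1.017

AᵀA·[c]ᵀ = AᵀP reads: 172·c = -175.
(Σh·h = 172, Σh·P = -175.)
c = (-175)/172 = -1.01744.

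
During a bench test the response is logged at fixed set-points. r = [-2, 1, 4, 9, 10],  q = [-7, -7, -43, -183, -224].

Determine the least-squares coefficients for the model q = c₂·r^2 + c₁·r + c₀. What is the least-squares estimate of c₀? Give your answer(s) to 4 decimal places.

c₀ = -2.9325

Compute the Gram sums: Σr^2·r^2 = 16834, Σr^2·r = 1786, Σr^2 = 202, Σr·r = 202, Σr = 22, Σ1 = 5.
For Mᵀq: Σr^2·q = -37946, Σr·q = -4052, Σq = -464.
MᵀM·[c₂, c₁, c₀]ᵀ = Mᵀq becomes [[16834, 1786, 202]; [1786, 202, 22]; [202, 22, 5]]·[c₂, c₁, c₀]ᵀ = [-37946, -4052, -464]ᵀ.
Solving the 3×3 system (Gaussian elimination) gives c₂ = -30021/14924, c₁ = -29167/14924, c₀ = -1563/533.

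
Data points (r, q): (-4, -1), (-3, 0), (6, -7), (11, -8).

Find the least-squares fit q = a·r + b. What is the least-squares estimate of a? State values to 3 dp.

a = -0.548

Entries of XᵀX: Σr·r = 182, Σr = 10, Σ1 = 4.
For Xᵀq: Σr·q = -126, Σq = -16.
Eliminating b: 4·(row 1) − 10·(row 2) gives 628·a = 4·(-126) − 10·(-16) = -344, so a = -86/157.
Then b = ((-16) − 10·(-86/157))/4 = -413/157.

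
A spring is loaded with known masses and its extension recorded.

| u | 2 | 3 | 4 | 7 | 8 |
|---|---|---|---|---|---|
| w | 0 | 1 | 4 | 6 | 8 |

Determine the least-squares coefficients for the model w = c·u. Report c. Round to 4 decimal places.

With design matrix X, XᵀX = [[142]] and Xᵀw = [125]ᵀ.
Hence c = 125 / 142 ≈ 0.880282.

c = 0.8803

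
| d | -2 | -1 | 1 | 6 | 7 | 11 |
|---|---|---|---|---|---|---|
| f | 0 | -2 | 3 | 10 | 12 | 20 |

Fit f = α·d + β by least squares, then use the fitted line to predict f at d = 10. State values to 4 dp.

f̂ = 17.3579

From the data, Σd·d = 212, Σd = 22, Σ1 = 6.
And Σd·f = 369, Σf = 43.
AᵀA·[α, β]ᵀ = Aᵀf becomes [[212, 22]; [22, 6]]·[α, β]ᵀ = [369, 43]ᵀ.
Eliminating β: 6·(row 1) − 22·(row 2) gives 788·α = 6·369 − 22·43 = 1268, so α = 317/197.
Then β = (43 − 22·(317/197))/6 = 499/394.
At d = 10: f̂ = (317/197)·(10) + (499/394)·(1) = 6839/394.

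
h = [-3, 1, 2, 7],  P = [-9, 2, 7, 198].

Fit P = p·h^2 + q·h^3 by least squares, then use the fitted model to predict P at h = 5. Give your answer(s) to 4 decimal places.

Normal-equation sums: Σh^2·h^2 = 2499, Σh^2·h^3 = 16597, Σh^3·h^3 = 118443.
Moment sums: Σh^2·P = 9651, Σh^3·P = 68215.
MᵀM·[p, q]ᵀ = MᵀP becomes [[2499, 16597]; [16597, 118443]]·[p, q]ᵀ = [9651, 68215]ᵀ.
Determinant 2499·118443 − 16597² = 20528648.
p = (9651·118443 − 16597·68215)/20528648 = 5464519/10264324; q = (2499·68215 − 16597·9651)/20528648 = 735117/1466332.
At h = 5: P̂ = (5464519/10264324)·(25) + (735117/1466332)·(125) = 389920175/5132162.

P̂ = 75.9758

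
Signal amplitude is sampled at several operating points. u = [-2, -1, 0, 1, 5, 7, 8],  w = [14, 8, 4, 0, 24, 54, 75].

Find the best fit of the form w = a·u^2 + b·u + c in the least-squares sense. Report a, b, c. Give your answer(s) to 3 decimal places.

The normal equations are: 7140·a + 972·b + 144·c = 8110;  972·a + 144·b + 18·c = 1062;  144·a + 18·b + 7·c = 179.
(Σu^2·u^2 = 7140, Σu^2·u = 972, Σu^2 = 144, Σu·u = 144, Σu = 18, Σ1 = 7, Σu^2·w = 8110, Σu·w = 1062, Σw = 179.)
Row-reducing yields a = 6863/4488, b = -4875/1496, c = 1865/748.

a = 1.529, b = -3.259, c = 2.493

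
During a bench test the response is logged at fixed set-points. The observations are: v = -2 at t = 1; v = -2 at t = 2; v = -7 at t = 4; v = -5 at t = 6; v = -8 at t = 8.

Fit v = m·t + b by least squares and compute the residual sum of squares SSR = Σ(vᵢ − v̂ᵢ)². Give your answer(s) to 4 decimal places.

SSR = 8.2439

The normal system XᵀX·[m, b]ᵀ = Xᵀv is [[121, 21]; [21, 5]]·[m, b]ᵀ = [-128, -24]ᵀ.
Determinant 121·5 − 21² = 164.
m = ((-128)·5 − 21·(-24))/164 = -34/41; b = (121·(-24) − 21·(-128))/164 = -54/41.
Residuals: 6/41, 40/41, -97/41, 53/41, -2/41; SSR = 338/41.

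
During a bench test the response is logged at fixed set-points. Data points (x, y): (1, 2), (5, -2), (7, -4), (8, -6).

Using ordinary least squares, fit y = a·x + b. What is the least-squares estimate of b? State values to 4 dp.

Sums needed: Σx·x = 139, Σx = 21, Σ1 = 4.
And Σx·y = -84, Σy = -10.
Eliminating b: 4·(row 1) − 21·(row 2) gives 115·a = 4·(-84) − 21·(-10) = -126, so a = -126/115.
Then b = ((-10) − 21·(-126/115))/4 = 374/115.

b = 3.2522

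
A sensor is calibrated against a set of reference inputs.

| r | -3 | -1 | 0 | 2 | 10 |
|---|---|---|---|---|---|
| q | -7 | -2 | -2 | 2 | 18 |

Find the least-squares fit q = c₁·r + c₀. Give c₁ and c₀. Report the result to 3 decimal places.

Setting ∂/∂c₁ … = 0 gives: 114·c₁ + 8·c₀ = 207;  8·c₁ + 5·c₀ = 9.
Eliminating c₀: 5·(row 1) − 8·(row 2) gives 506·c₁ = 5·207 − 8·9 = 963, so c₁ = 963/506.
Then c₀ = (9 − 8·(963/506))/5 = -315/253.

c₁ = 1.903, c₀ = -1.245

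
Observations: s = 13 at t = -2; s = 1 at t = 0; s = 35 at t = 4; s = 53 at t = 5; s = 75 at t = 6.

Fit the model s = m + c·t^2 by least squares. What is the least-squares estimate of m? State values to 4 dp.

m = 2.8529

Normal-equation sums: Σ1 = 5, Σt^2 = 81, Σt^2·t^2 = 2193.
For Xᵀs: Σs = 177, Σt^2·s = 4637.
XᵀX·[m, c]ᵀ = Xᵀs becomes [[5, 81]; [81, 2193]]·[m, c]ᵀ = [177, 4637]ᵀ.
Eliminating c: 2193·(row 1) − 81·(row 2) gives 4404·m = 2193·177 − 81·4637 = 12564, so m = 1047/367.
Then c = (4637 − 81·(1047/367))/2193 = 2212/1101.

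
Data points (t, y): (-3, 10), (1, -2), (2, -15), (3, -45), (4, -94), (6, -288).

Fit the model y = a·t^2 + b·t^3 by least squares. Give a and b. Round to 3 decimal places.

Setting ∂/∂a … = 0 gives: 1731·a + 8833·b = -12249;  8833·a + 52275·b = -69831.
(Σt^2·t^2 = 1731, Σt^2·t^3 = 8833, Σt^3·t^3 = 52275, Σt^2·y = -12249, Σt^3·y = -69831.)
Δ = 1731·52275 − 8833² = 12466136.
a = ((-12249)·52275 − 8833·(-69831))/12466136 = -5874813/3116534; b = (1731·(-69831) − 8833·(-12249))/12466136 = -3170511/3116534.

a = -1.885, b = -1.017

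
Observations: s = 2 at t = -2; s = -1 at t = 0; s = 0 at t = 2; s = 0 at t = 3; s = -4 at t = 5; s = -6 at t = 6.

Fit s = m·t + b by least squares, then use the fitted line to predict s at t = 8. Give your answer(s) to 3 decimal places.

Forming AᵀA = [[78, 14]; [14, 6]] and Aᵀs = [-60, -9]ᵀ gives AᵀA·[m, b]ᵀ = Aᵀs.
Δ = 78·6 − 14² = 272.
m = ((-60)·6 − 14·(-9))/272 = -117/136; b = (78·(-9) − 14·(-60))/272 = 69/136.
At t = 8: ŝ = (-117/136)·(8) + (69/136)·(1) = -51/8.

ŝ = -6.375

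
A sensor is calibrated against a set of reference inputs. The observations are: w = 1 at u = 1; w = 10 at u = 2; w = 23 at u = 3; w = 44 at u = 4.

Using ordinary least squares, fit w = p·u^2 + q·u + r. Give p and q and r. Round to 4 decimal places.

The normal system AᵀA·[p, q, r]ᵀ = Aᵀw is [[354, 100, 30]; [100, 30, 10]; [30, 10, 4]]·[p, q, r]ᵀ = [952, 266, 78]ᵀ.
Solving the 3×3 system (Gaussian elimination) gives p = 3, q = -4/5, r = -1.

p = 3.0000, q = -0.8000, r = -1.0000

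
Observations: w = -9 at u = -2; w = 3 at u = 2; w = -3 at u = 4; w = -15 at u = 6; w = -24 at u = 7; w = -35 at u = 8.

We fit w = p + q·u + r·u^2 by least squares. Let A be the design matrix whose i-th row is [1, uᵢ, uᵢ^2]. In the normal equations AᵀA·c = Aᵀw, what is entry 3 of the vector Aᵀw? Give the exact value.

Entry 3 ↔ basis u^2, so (Aᵀw)_{3} = Σᵢ (u^2)·wᵢ = (4)·(-9) + (4)·(3) + (16)·(-3) + (36)·(-15) + (49)·(-24) + (64)·(-35) = -4028.

-4028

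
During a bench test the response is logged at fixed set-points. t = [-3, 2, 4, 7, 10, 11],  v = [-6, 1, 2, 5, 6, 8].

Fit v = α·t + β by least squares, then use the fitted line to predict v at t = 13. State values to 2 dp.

v̂ = 9.91

From the data, Σt·t = 299, Σt = 31, Σ1 = 6.
For Aᵀv: Σt·v = 211, Σv = 16.
So AᵀA·[α, β]ᵀ = Aᵀv: [[299, 31]; [31, 6]]·[α, β]ᵀ = [211, 16]ᵀ.
det = 299·6 − 31² = 833.
α = (211·6 − 31·16)/833 = 110/119; β = (299·16 − 31·211)/833 = -251/119.
At t = 13: v̂ = (110/119)·(13) + (-251/119)·(1) = 1179/119.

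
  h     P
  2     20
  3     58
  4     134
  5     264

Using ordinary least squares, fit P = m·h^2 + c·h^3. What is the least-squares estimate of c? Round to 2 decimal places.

c = 2.04

The normal system AᵀA·[m, c]ᵀ = AᵀP is [[978, 4424]; [4424, 20514]]·[m, c]ᵀ = [9346, 43302]ᵀ.
Δ = 978·20514 − 4424² = 490916.
m = (9346·20514 − 4424·43302)/490916 = 38949/122729; c = (978·43302 − 4424·9346)/490916 = 250663/122729.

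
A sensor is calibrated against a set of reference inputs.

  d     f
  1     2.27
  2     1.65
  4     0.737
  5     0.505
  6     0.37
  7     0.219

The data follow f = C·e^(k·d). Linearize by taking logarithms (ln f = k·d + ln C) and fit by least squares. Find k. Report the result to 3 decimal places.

With ln fᵢ as the transformed response and dᵢ as the regressor:
XᵀX = [[131.0000, 25.0000]; [25.0000, 6]], rhs = [-19.4116, -2.1807]ᵀ  (here Σd = 25.0000, Σ(d)² = 131.0000, Σln f = -2.1807, Σd·ln f = -19.4116).
Slope k = (n·Σd·ln f − Σd·Σln f)/(n·Σ(d)² − (Σd)²) = (6·-19.4116 − 25.0000·-2.1807)/161.0000 = -0.38479; ln C = (Σln f − k·Σd)/n = 1.23983.

k = -0.385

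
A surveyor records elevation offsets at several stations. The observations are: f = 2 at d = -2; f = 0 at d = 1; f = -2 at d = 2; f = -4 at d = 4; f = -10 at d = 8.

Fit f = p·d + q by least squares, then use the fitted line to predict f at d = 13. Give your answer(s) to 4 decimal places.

The normal equations are: 89·p + 13·q = -104;  13·p + 5·q = -14.
Determinant 89·5 − 13² = 276.
p = ((-104)·5 − 13·(-14))/276 = -169/138; q = (89·(-14) − 13·(-104))/276 = 53/138.
At d = 13: f̂ = (-169/138)·(13) + (53/138)·(1) = -1072/69.

f̂ = -15.5362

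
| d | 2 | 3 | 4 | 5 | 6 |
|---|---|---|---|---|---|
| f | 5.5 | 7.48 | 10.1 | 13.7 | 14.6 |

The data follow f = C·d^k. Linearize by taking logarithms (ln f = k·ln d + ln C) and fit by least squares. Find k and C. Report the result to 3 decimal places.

k = 0.942, C = 2.792

Linearized form: ln f = k·ln d + ln C. From the 5 transformed points,
Σln d = 6.5793, Σ(ln d)² = 9.4099, Σln f = 11.3279, Σln d·ln f = 15.6144.
Normal system: [[9.4099, 6.5793]; [6.5793, 5]]·[k, ln C]ᵀ = [15.6144, 11.3279]ᵀ.
Δ = 9.4099·5 − (6.5793)² = 3.7630; k = (15.6144·5 − 6.5793·11.3279)/3.7630 = 0.94151, ln C = (9.4099·11.3279 − 6.5793·15.6144)/3.7630 = 1.02670, so C = exp(1.02670) = 2.79184.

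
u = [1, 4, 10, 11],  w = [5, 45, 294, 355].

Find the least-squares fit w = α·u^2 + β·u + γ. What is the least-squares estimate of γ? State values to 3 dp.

Normal-equation sums: Σu^2·u^2 = 24898, Σu^2·u = 2396, Σu^2 = 238, Σu·u = 238, Σu = 26, Σ1 = 4.
For Xᵀw: Σu^2·w = 73080, Σu·w = 7030, Σw = 699.
So XᵀX·[α, β, γ]ᵀ = Xᵀw: [[24898, 2396, 238]; [2396, 238, 26]; [238, 26, 4]]·[α, β, γ]ᵀ = [73080, 7030, 699]ᵀ.
Solving the 3×3 system (Gaussian elimination) gives α = 20579/6684, β = -4115/2228, γ = 23821/6684.

γ = 3.564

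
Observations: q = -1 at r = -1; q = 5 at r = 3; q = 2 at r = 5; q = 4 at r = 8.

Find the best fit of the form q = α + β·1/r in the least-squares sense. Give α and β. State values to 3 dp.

Compute the Gram sums: Σ1 = 4, Σ1/r = -41/120, Σ1/r·1/r = 16801/14400.
And Σq = 10, Σ1/r·q = 107/30.
Determinant 4·(16801/14400) − (-41/120)² = 21841/4800.
α = (10·(16801/14400) − (-41/120)·(107/30))/(21841/4800) = 185558/65523; β = (4·(107/30) − (-41/120)·10)/(21841/4800) = 84880/21841.

α = 2.832, β = 3.886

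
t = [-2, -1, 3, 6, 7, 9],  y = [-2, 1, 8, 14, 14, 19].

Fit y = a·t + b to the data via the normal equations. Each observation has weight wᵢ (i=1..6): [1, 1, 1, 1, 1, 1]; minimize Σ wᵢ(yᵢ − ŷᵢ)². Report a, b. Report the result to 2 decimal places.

a = 1.83, b = 2.28

From the data, Σwᵢ·t·t = 180, Σwᵢ·t = 22, Σwᵢ·1 = 6.
Moment sums: Σwᵢ·t·y = 380, Σwᵢ·y = 54.
Normal equations: [[180, 22]; [22, 6]]·[a, b]ᵀ = [380, 54]ᵀ.
Determinant 180·6 − 22² = 596.
a = (380·6 − 22·54)/596 = 273/149; b = (180·54 − 22·380)/596 = 340/149.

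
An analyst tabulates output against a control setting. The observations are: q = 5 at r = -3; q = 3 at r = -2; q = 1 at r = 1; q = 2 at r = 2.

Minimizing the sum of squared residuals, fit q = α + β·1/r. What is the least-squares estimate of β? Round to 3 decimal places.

Normal-equation sums: Σ1 = 4, Σ1/r = 2/3, Σ1/r·1/r = 29/18.
For Xᵀq: Σq = 11, Σ1/r·q = -7/6.
XᵀX·[α, β]ᵀ = Xᵀq becomes [[4, 2/3]; [2/3, 29/18]]·[α, β]ᵀ = [11, -7/6]ᵀ.
det = 4·(29/18) − (2/3)² = 6.
α = (11·(29/18) − (2/3)·(-7/6))/6 = 37/12; β = (4·(-7/6) − (2/3)·11)/6 = -2.

β = -2.000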